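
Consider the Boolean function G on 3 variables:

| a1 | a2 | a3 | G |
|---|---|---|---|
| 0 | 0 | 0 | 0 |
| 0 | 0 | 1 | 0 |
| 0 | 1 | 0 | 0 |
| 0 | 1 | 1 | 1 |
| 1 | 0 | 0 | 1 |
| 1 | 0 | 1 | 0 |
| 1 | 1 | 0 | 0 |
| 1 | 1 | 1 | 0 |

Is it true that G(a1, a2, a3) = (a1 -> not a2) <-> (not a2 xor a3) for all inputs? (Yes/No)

No

Test each input against both G and the formula:
  a1=0, a2=0, a3=0: formula gives 1, but G = 0 ✗
A single disagreement suffices: at (0,0,0) they differ, so the formula does not compute G.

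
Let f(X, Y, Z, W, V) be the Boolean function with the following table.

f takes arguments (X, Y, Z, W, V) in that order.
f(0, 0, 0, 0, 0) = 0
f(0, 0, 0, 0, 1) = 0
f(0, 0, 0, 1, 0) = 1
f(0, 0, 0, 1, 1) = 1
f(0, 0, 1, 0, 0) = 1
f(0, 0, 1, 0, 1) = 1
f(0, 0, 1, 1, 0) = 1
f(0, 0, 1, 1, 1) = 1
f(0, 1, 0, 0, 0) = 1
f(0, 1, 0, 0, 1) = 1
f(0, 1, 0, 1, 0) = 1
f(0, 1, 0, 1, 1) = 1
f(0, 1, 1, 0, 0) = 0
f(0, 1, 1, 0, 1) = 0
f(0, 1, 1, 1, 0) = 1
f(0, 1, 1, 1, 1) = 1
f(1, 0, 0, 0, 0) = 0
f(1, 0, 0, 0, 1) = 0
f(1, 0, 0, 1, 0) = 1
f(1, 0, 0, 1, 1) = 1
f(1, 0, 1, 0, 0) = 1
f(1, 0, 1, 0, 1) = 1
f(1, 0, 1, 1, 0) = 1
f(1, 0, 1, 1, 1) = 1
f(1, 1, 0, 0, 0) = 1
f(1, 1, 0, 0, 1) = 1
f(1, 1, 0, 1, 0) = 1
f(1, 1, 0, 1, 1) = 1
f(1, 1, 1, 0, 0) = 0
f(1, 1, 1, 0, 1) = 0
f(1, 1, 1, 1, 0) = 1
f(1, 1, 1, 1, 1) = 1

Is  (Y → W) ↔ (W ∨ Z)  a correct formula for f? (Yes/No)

Test each input against both f and the formula:
  X=0, Y=0, Z=0, W=0, V=0: formula gives 0, f = 0 ✓
  X=0, Y=0, Z=0, W=0, V=1: formula gives 0, f = 0 ✓
  X=0, Y=0, Z=0, W=1, V=0: formula gives 1, f = 1 ✓
  X=0, Y=0, Z=0, W=1, V=1: formula gives 1, f = 1 ✓
  …and likewise for the remaining 28 rows.
All 32 rows match — the expression computes f exactly.

Yes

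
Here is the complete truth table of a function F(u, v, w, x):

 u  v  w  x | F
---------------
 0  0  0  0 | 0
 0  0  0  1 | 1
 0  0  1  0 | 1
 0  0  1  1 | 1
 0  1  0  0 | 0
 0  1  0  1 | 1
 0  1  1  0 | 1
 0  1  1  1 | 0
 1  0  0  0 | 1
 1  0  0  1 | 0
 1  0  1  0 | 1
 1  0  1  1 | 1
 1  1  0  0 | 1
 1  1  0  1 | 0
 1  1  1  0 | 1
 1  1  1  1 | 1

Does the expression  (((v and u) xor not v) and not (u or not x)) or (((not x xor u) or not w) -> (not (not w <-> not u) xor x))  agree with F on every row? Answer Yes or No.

No

Evaluate (((v and u) xor not v) and not (u or not x)) or (((not x xor u) or not w) -> (not (not w <-> not u) xor x)) on each row and compare to F:
  u=0, v=0, w=0, x=0: formula gives 0, F = 0 ✓
  u=0, v=0, w=0, x=1: formula gives 1, F = 1 ✓
  u=0, v=0, w=1, x=0: formula gives 1, F = 1 ✓
  u=0, v=0, w=1, x=1: formula gives 1, F = 1 ✓
  …
  u=0, v=1, w=1, x=1: formula gives 1, but F = 0 ✗
A single disagreement suffices: at (0,1,1,1) they differ, so the formula does not compute F.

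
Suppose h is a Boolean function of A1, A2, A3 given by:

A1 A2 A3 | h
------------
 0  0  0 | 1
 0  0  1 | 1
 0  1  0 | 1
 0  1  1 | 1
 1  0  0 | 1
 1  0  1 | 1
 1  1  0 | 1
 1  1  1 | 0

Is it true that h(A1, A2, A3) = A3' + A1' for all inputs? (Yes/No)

Evaluate A3' + A1' on each row and compare to h:
  A1=0, A2=0, A3=0: formula gives 1, h = 1 ✓
  A1=0, A2=0, A3=1: formula gives 1, h = 1 ✓
  A1=0, A2=1, A3=0: formula gives 1, h = 1 ✓
  A1=0, A2=1, A3=1: formula gives 1, h = 1 ✓
  A1=1, A2=0, A3=0: formula gives 1, h = 1 ✓
  A1=1, A2=0, A3=1: formula gives 0, but h = 1 ✗
Row (1,0,1) is a counterexample, so the formula is not equivalent to h.

No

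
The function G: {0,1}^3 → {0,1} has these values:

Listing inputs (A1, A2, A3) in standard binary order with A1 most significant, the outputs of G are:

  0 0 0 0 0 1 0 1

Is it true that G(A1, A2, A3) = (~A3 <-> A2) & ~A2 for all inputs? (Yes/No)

No

Test each input against both G and the formula:
  A1=0, A2=0, A3=0: formula gives 0, G = 0 ✓
  A1=0, A2=0, A3=1: formula gives 1, but G = 0 ✗
Row (0,0,1) is a counterexample, so the formula is not equivalent to G.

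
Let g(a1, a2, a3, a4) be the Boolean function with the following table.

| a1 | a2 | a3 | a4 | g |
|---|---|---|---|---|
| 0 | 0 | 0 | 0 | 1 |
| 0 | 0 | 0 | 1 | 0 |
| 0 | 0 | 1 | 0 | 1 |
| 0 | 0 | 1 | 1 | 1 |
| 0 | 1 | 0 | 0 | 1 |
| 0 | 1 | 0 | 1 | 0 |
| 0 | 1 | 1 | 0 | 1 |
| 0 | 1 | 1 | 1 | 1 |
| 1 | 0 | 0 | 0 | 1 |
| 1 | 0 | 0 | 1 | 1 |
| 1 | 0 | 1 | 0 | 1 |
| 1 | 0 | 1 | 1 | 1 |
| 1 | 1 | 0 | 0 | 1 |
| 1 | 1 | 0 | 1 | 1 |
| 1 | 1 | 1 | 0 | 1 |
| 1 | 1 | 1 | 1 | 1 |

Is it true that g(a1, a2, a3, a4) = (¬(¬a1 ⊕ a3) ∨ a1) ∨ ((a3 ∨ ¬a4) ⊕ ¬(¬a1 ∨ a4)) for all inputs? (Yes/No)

Evaluate (¬(¬a1 ⊕ a3) ∨ a1) ∨ ((a3 ∨ ¬a4) ⊕ ¬(¬a1 ∨ a4)) on each row and compare to g:
  a1=0, a2=0, a3=0, a4=0: formula gives 1, g = 1 ✓
  a1=0, a2=0, a3=0, a4=1: formula gives 0, g = 0 ✓
  a1=0, a2=0, a3=1, a4=0: formula gives 1, g = 1 ✓
  a1=0, a2=0, a3=1, a4=1: formula gives 1, g = 1 ✓
  … (the remaining 12 rows also agree.)
Every row agrees, so the formula is equivalent.

Yes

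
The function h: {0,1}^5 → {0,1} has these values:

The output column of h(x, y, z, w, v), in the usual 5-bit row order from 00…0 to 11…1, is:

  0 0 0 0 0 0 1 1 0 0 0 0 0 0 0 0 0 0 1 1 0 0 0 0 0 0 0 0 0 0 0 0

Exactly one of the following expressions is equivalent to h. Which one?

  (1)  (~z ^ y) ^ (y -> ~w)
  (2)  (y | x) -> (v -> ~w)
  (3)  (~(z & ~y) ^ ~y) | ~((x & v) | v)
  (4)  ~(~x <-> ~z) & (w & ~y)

(1) fails at (0,0,1,0,0): the formula yields 1, h is 0.
(2) fails at (0,0,0,0,0): the formula yields 1, h is 0.
(3) fails at (0,0,0,0,0): the formula yields 1, h is 0.
That leaves (4). Evaluating it on every row reproduces the table of h exactly.

4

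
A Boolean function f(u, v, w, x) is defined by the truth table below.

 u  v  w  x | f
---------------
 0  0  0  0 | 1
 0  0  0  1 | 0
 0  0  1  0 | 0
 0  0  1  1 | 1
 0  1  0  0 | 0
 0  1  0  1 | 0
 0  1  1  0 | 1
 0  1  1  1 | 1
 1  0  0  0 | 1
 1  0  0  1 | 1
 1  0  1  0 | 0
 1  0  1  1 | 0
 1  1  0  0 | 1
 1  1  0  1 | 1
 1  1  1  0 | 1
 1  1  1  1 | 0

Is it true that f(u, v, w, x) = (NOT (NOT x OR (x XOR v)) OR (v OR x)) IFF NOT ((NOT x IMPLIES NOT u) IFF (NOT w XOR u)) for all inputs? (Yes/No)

Check the formula against f row by row:
  u=0, v=0, w=0, x=0: formula gives 1, f = 1 ✓
  u=0, v=0, w=0, x=1: formula gives 0, f = 0 ✓
  u=0, v=0, w=1, x=0: formula gives 0, f = 0 ✓
  u=0, v=0, w=1, x=1: formula gives 1, f = 1 ✓
  …
  u=1, v=1, w=0, x=0: formula gives 0, but f = 1 ✗
A single disagreement suffices: at (1,1,0,0) they differ, so the formula does not compute f.

No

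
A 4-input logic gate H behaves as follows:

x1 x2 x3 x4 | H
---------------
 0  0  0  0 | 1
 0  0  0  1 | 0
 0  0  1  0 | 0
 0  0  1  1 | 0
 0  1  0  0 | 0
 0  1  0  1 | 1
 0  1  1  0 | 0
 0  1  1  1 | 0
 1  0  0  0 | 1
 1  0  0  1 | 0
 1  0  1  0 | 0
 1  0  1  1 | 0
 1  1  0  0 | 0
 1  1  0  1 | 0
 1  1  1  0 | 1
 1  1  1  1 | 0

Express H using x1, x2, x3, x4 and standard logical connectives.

The 1-rows are (0,0,0,0), (0,1,0,1), (1,0,0,0), (1,1,1,0). Each contributes one minterm — ¬x1·¬x2·¬x3·¬x4; ¬x1·x2·¬x3·x4; x1·¬x2·¬x3·¬x4; x1·x2·x3·¬x4 — and their disjunction is a sum-of-products form of H.

H(x1, x2, x3, x4) = (((((~x1 & ~x2) & ~x3) & ~x4) | (((~x1 & x2) & ~x3) & x4)) | (((x1 & ~x2) & ~x3) & ~x4)) | (((x1 & x2) & x3) & ~x4)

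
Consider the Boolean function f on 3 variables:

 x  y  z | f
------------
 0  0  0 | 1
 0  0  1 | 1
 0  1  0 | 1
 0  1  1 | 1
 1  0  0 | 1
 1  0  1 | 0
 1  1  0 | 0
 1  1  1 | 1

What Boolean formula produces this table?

f is 0 on only 2 rows — (1,0,1), (1,1,0). Writing each as a minterm (x·¬y·z, x·y·¬z) and OR-ing them characterizes exactly where f=0, so f is the negation of that disjunction.

f(x, y, z) = ~(((x & ~y) & z) | ((x & y) & ~z))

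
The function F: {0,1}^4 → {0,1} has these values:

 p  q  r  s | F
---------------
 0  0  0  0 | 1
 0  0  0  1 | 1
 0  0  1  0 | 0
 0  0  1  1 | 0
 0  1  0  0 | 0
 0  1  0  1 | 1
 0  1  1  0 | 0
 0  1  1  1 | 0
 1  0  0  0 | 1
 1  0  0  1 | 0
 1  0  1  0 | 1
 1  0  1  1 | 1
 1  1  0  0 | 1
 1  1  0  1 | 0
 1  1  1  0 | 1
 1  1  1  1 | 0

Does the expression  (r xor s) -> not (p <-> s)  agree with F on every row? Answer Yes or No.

Evaluate (r xor s) -> not (p <-> s) on each row and compare to F:
  p=0, q=0, r=0, s=0: formula gives 1, F = 1 ✓
  p=0, q=0, r=0, s=1: formula gives 1, F = 1 ✓
  p=0, q=0, r=1, s=0: formula gives 0, F = 0 ✓
  p=0, q=0, r=1, s=1: formula gives 1, but F = 0 ✗
A single disagreement suffices: at (0,0,1,1) they differ, so the formula does not compute F.

No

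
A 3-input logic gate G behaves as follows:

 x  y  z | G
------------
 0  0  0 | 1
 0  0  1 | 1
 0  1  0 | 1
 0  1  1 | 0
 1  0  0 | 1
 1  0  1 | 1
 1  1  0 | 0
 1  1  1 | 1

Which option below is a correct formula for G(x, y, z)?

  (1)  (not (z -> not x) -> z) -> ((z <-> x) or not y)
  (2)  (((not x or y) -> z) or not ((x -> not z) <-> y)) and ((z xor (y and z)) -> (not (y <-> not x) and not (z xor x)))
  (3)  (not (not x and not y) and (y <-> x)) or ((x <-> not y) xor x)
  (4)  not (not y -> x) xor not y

1

(2): at (0,0,1) it gives 0, but G = 1 — eliminated.
(3): at (0,0,0) it gives 0, but G = 1 — eliminated.
(4): at (0,0,0) it gives 0, but G = 1 — eliminated.
That leaves (1). Evaluating it on every row reproduces the table of G exactly.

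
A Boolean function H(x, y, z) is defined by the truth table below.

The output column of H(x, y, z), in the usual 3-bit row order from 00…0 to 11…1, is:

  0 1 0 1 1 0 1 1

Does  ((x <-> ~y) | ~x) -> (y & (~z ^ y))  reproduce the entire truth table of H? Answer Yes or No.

Test each input against both H and the formula:
  x=0, y=0, z=0: formula gives 0, H = 0 ✓
  x=0, y=0, z=1: formula gives 0, but H = 1 ✗
Since they disagree at (0,0,1), the expression is not a correct formula for H.

No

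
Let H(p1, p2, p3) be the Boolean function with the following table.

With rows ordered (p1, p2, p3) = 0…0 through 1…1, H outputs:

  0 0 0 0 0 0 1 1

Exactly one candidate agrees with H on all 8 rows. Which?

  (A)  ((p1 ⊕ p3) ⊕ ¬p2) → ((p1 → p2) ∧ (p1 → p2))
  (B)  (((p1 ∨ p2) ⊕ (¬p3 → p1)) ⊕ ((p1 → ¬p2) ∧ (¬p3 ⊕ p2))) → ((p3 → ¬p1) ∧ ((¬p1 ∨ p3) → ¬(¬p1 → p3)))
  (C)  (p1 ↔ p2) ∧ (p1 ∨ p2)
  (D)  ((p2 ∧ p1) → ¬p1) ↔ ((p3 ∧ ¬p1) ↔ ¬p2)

(A): at (0,0,0) it gives 1, but H = 0 — eliminated.
(B): at (0,0,0) it gives 1, but H = 0 — eliminated.
(D): at (0,0,1) it gives 1, but H = 0 — eliminated.
Only (C) survives; checking it on all 8 rows confirms it matches H.

C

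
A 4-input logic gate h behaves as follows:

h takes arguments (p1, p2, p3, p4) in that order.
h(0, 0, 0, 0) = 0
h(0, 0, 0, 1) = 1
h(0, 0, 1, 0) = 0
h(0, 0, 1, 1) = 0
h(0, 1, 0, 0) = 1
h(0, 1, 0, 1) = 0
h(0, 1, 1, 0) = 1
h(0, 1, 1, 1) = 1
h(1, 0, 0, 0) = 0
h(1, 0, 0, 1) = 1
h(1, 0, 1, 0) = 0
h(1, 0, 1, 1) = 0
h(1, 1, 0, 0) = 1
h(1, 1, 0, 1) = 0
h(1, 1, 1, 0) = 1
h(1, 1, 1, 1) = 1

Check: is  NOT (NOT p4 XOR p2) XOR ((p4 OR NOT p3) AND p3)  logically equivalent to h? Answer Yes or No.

Yes

Evaluate NOT (NOT p4 XOR p2) XOR ((p4 OR NOT p3) AND p3) on each row and compare to h:
  p1=0, p2=0, p3=0, p4=0: formula gives 0, h = 0 ✓
  p1=0, p2=0, p3=0, p4=1: formula gives 1, h = 1 ✓
  p1=0, p2=0, p3=1, p4=0: formula gives 0, h = 0 ✓
  p1=0, p2=0, p3=1, p4=1: formula gives 0, h = 0 ✓
  … (the remaining 12 rows also agree.)
Every row agrees, so the formula is equivalent.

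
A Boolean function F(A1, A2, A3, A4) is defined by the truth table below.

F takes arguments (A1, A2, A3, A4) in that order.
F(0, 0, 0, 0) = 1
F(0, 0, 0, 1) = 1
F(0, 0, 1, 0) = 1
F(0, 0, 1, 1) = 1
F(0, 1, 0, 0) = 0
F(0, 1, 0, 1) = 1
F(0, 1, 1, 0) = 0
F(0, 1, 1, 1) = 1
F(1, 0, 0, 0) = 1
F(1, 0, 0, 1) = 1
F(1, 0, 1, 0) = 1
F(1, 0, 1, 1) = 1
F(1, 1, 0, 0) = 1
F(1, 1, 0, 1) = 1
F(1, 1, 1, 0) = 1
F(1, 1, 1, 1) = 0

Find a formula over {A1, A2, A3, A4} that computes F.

There are just 3 zero rows: (0,1,0,0), (0,1,1,0), (1,1,1,1). Their minterms are ¬A1·A2·¬A3·¬A4, ¬A1·A2·A3·¬A4, A1·A2·A3·A4; the OR of those covers precisely the 0-outputs, and negating it yields F.

F(A1, A2, A3, A4) = ~(((((~A1 & A2) & ~A3) & ~A4) | (((~A1 & A2) & A3) & ~A4)) | (((A1 & A2) & A3) & A4))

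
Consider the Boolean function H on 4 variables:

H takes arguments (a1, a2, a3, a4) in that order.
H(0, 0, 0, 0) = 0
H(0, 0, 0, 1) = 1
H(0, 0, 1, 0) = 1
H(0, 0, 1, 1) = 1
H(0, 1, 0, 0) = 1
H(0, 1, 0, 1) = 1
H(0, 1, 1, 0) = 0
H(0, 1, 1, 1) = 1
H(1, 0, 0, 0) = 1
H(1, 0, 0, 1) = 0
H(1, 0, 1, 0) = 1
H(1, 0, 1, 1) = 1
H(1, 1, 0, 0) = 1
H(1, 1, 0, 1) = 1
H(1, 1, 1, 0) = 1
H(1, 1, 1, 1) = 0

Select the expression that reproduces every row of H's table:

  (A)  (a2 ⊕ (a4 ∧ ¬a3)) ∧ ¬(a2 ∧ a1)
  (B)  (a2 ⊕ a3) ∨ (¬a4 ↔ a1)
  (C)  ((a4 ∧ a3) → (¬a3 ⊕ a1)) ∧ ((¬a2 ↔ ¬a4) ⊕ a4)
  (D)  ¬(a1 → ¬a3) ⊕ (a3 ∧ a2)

(A) disagrees with H on (0,0,1,0) (formula → 0, table → 1); rule it out.
(C) disagrees with H on (0,0,0,0) (formula → 1, table → 0); rule it out.
(D) disagrees with H on (0,0,0,1) (formula → 0, table → 1); rule it out.
(B) is the remaining candidate, and it agrees with H on all 16 inputs.

B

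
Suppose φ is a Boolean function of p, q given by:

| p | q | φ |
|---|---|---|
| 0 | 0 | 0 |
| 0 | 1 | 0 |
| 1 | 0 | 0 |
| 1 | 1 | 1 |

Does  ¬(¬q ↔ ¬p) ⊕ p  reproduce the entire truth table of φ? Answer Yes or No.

No

Check the formula against φ row by row:
  p=0, q=0: formula gives 0, φ = 0 ✓
  p=0, q=1: formula gives 1, but φ = 0 ✗
Row (0,1) is a counterexample, so the formula is not equivalent to φ.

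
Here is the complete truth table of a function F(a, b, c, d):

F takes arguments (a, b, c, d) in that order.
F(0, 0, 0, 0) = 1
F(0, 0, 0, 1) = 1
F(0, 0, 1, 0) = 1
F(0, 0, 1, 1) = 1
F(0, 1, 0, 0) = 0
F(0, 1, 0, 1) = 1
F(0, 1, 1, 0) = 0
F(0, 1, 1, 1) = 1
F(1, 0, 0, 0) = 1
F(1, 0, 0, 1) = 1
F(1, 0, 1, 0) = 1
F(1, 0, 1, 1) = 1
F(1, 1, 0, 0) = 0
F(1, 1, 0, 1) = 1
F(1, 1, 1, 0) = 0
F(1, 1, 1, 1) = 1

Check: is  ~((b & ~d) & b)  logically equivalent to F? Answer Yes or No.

Check the formula against F row by row:
  a=0, b=0, c=0, d=0: formula gives 1, F = 1 ✓
  a=0, b=0, c=0, d=1: formula gives 1, F = 1 ✓
  a=0, b=0, c=1, d=0: formula gives 1, F = 1 ✓
  a=0, b=0, c=1, d=1: formula gives 1, F = 1 ✓
  …and likewise for the remaining 12 rows.
No disagreement on any input; they are logically equivalent.

Yes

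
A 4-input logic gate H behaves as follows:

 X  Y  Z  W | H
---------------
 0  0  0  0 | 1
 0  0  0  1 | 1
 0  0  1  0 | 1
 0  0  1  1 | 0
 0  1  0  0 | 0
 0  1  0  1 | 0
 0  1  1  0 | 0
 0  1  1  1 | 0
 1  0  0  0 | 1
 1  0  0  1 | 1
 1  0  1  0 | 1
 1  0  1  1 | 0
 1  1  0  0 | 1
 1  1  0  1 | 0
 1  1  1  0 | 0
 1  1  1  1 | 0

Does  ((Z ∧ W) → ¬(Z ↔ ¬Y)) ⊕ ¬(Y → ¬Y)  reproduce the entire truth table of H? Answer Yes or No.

No

Evaluate ((Z ∧ W) → ¬(Z ↔ ¬Y)) ⊕ ¬(Y → ¬Y) on each row and compare to H:
  X=0, Y=0, Z=0, W=0: formula gives 1, H = 1 ✓
  X=0, Y=0, Z=0, W=1: formula gives 1, H = 1 ✓
  X=0, Y=0, Z=1, W=0: formula gives 1, H = 1 ✓
  X=0, Y=0, Z=1, W=1: formula gives 0, H = 0 ✓
  …
  X=1, Y=1, Z=0, W=0: formula gives 0, but H = 1 ✗
Since they disagree at (1,1,0,0), the expression is not a correct formula for H.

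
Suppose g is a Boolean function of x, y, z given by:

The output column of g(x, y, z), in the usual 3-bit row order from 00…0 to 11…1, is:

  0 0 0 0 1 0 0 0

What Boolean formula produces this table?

g(x, y, z) = (x and not y) and not z

g is 1 on exactly one input, (1,0,0), whose minterm is x·¬y·¬z. So g is just that conjunction.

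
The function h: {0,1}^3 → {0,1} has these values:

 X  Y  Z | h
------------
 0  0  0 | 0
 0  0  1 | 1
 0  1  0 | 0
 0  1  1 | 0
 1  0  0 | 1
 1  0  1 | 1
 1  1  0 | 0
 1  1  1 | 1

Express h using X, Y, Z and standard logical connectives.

h(X, Y, Z) = ((((X' · Y') · Z) + ((X · Y') · Z')) + ((X · Y') · Z)) + ((X · Y) · Z)

The 1-rows are (0,0,1), (1,0,0), (1,0,1), (1,1,1). Each contributes one minterm — ¬X·¬Y·Z; X·¬Y·¬Z; X·¬Y·Z; X·Y·Z — and their disjunction is a sum-of-products form of h.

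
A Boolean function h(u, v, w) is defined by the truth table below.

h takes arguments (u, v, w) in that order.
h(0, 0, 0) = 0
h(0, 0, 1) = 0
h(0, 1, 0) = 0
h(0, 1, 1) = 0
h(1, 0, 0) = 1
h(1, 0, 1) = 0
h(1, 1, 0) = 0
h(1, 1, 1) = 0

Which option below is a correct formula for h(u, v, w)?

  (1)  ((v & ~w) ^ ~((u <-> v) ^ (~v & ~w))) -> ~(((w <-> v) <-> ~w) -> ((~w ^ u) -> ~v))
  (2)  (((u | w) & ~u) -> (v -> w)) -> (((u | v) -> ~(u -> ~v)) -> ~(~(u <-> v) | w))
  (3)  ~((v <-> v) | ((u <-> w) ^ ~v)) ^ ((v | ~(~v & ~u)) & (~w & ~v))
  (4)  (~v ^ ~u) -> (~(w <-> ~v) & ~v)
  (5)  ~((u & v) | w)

3

(1) disagrees with h on (0,0,1) (formula → 1, table → 0); rule it out.
(2) disagrees with h on (0,0,0) (formula → 1, table → 0); rule it out.
(4) disagrees with h on (0,0,0) (formula → 1, table → 0); rule it out.
(5) disagrees with h on (0,0,0) (formula → 1, table → 0); rule it out.
(3) is the remaining candidate, and it agrees with h on all 8 inputs.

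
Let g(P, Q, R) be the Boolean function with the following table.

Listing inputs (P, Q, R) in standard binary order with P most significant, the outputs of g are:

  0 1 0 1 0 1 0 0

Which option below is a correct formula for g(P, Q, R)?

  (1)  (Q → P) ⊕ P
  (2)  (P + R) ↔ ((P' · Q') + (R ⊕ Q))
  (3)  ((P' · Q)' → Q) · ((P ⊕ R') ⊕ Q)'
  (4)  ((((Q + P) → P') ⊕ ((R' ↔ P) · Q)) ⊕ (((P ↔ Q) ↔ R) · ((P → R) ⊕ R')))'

4

(1): at (0,0,0) it gives 1, but g = 0 — eliminated.
(2): at (0,1,1) it gives 0, but g = 1 — eliminated.
(3): at (0,0,1) it gives 0, but g = 1 — eliminated.
Only (4) survives; checking it on all 8 rows confirms it matches g.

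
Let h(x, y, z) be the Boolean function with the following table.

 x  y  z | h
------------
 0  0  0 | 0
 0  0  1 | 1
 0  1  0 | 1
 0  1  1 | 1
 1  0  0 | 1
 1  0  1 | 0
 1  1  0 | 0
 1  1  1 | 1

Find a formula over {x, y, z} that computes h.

h(x, y, z) = not ((((not x and not y) and not z) or ((x and not y) and z)) or ((x and y) and not z))

The 0-rows are (0,0,0), (1,0,1), (1,1,0). Take each as a conjunction (¬x·¬y·¬z, x·¬y·z, x·y·¬z), form their disjunction, and complement — that gives a formula that is 1 everywhere h is.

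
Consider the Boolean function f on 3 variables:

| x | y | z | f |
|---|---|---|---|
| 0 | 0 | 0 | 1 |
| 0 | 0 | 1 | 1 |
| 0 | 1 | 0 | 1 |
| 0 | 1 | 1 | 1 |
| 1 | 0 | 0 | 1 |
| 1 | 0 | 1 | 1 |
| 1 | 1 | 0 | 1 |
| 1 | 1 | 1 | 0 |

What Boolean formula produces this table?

f(x, y, z) = NOT ((x AND y) AND z)

Only row (1,1,1) gives 0. So f is 1 everywhere except there — the complement of the minterm x·y·z.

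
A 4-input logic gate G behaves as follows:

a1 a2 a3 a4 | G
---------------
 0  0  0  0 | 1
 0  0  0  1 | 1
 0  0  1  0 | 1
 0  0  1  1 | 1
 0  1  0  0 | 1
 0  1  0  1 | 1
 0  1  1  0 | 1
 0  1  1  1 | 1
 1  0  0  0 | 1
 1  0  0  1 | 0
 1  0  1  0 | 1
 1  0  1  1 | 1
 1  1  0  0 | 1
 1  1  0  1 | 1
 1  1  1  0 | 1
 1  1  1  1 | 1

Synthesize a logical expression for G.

G(a1, a2, a3, a4) = ~(((a1 & ~a2) & ~a3) & a4)

Only row (1,0,0,1) gives 0. So G is 1 everywhere except there — the complement of the minterm a1·¬a2·¬a3·a4.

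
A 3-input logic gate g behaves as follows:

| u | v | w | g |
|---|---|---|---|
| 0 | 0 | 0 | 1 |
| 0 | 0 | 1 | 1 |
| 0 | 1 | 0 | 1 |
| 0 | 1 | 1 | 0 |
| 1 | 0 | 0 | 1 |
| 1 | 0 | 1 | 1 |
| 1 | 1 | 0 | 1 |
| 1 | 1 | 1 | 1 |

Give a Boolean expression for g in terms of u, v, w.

Only row (0,1,1) gives 0. So g is 1 everywhere except there — the complement of the minterm ¬u·v·w.

g(u, v, w) = NOT ((NOT u AND v) AND w)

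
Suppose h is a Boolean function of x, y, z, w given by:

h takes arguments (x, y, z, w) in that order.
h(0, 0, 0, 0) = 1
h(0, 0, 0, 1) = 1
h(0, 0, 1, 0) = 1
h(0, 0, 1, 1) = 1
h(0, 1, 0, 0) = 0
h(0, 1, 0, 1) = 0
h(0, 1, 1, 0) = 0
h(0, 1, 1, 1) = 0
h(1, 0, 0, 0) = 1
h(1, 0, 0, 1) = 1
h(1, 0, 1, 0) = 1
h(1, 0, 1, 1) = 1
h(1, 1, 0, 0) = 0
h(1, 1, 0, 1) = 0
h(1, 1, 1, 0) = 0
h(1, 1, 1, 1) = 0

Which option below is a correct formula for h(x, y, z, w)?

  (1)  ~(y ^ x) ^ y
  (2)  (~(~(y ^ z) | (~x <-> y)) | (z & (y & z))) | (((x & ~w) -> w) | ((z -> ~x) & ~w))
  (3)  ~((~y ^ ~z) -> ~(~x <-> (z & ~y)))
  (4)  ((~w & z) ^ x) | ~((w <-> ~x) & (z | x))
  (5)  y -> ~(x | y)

(1): at (0,1,0,0) it gives 1, but h = 0 — eliminated.
(2): at (0,1,0,0) it gives 1, but h = 0 — eliminated.
(3): at (0,0,0,0) it gives 0, but h = 1 — eliminated.
(4): at (0,0,1,1) it gives 0, but h = 1 — eliminated.
That leaves (5). Evaluating it on every row reproduces the table of h exactly.

5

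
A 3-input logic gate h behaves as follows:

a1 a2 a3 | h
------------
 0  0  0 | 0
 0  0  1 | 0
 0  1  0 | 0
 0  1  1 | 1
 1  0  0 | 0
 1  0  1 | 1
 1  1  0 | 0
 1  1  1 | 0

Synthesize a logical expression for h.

h(a1, a2, a3) = ((~a1 & a2) & a3) | ((a1 & ~a2) & a3)

h=1 on 2 inputs: (0,1,1), (1,0,1). Reading each as a conjunction of literals (¬a1·a2·a3, a1·¬a2·a3) and taking the OR gives the canonical DNF.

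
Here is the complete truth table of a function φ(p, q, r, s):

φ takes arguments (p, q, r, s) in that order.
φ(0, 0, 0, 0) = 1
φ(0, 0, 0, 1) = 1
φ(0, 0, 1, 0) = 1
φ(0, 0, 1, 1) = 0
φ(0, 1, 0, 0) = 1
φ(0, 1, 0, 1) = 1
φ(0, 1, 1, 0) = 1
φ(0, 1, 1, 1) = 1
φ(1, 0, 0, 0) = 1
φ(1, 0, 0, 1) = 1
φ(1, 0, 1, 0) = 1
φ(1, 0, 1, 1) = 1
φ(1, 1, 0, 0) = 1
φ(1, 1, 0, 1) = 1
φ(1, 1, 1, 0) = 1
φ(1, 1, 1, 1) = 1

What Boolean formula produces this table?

Only row (0,0,1,1) gives 0. So φ is 1 everywhere except there — the complement of the minterm ¬p·¬q·r·s.

φ(p, q, r, s) = NOT (((NOT p AND NOT q) AND r) AND s)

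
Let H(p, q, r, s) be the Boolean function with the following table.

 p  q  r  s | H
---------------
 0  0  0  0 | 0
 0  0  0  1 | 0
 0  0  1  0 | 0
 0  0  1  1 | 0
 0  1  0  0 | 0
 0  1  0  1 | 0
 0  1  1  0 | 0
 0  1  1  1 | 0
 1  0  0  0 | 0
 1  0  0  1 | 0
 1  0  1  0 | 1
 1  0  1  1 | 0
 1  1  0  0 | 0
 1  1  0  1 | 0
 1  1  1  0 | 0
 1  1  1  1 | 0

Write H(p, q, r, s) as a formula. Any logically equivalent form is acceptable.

H is 1 on exactly one input, (1,0,1,0), whose minterm is p·¬q·r·¬s. So H is just that conjunction.

H(p, q, r, s) = ((p · q') · r) · s'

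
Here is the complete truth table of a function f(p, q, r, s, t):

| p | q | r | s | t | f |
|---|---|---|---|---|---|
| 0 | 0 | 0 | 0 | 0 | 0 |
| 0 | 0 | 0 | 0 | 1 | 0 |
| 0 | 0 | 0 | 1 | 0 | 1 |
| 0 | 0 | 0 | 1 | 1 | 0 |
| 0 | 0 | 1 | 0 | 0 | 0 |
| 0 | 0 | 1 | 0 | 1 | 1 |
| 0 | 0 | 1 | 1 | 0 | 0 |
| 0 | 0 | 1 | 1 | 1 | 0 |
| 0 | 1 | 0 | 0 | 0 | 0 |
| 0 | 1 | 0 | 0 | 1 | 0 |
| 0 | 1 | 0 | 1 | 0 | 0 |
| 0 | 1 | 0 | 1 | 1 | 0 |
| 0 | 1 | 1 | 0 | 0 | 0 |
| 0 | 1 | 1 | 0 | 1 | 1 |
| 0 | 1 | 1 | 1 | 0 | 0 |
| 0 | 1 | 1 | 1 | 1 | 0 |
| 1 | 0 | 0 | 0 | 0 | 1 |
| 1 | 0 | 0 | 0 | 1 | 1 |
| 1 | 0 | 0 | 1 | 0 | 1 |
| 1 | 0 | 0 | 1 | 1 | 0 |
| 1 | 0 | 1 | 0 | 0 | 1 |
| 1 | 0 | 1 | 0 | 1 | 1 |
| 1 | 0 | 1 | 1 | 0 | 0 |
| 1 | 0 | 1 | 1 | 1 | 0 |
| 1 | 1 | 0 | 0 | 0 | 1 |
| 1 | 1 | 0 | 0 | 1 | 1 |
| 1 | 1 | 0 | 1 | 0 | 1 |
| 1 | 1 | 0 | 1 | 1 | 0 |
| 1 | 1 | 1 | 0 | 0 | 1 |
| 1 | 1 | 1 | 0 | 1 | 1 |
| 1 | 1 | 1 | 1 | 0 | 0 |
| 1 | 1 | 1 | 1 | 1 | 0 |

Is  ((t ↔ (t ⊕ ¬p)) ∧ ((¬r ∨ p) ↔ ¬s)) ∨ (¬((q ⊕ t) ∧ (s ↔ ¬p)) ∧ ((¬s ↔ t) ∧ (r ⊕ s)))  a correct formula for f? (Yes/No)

Check the formula against f row by row:
  p=0, q=0, r=0, s=0, t=0: formula gives 0, f = 0 ✓
  p=0, q=0, r=0, s=0, t=1: formula gives 0, f = 0 ✓
  p=0, q=0, r=0, s=1, t=0: formula gives 1, f = 1 ✓
  p=0, q=0, r=0, s=1, t=1: formula gives 0, f = 0 ✓
  … (the remaining 28 rows also agree.)
No disagreement on any input; they are logically equivalent.

Yes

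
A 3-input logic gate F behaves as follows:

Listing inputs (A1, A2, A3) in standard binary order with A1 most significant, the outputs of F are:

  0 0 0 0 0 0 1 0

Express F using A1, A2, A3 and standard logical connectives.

F(A1, A2, A3) = (A1 & A2) & ~A3

Only row (1,1,0) gives 1. That row's minterm A1·A2·¬A3 is F directly.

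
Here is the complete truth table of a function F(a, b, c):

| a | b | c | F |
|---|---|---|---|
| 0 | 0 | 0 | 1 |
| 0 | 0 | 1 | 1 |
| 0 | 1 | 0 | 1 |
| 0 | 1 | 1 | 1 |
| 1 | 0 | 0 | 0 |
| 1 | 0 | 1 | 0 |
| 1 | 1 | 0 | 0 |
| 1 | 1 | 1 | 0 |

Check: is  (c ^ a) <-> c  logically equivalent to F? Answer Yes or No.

Yes

Evaluate (c ^ a) <-> c on each row and compare to F:
  a=0, b=0, c=0: formula gives 1, F = 1 ✓
  a=0, b=0, c=1: formula gives 1, F = 1 ✓
  a=0, b=1, c=0: formula gives 1, F = 1 ✓
  a=0, b=1, c=1: formula gives 1, F = 1 ✓
  a=1, b=0, c=0: formula gives 0, F = 0 ✓
  …and likewise for the remaining 3 rows.
All 8 rows match — the expression computes F exactly.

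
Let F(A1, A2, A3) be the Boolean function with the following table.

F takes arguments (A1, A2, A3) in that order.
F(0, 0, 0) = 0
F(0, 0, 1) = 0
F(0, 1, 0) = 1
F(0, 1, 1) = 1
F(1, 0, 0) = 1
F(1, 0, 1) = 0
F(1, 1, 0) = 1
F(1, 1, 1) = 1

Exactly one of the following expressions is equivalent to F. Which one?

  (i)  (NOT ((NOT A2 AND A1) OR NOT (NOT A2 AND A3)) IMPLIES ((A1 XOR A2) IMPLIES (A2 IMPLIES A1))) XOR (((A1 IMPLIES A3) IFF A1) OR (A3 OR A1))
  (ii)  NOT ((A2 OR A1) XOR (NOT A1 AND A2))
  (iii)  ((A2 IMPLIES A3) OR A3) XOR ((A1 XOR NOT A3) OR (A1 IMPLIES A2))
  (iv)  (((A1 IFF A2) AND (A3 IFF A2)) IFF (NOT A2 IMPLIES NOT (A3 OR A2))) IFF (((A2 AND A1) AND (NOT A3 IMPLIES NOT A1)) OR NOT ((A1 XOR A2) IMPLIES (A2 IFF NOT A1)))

iv

(i) fails at (0,0,0): the formula yields 1, F is 0.
(ii) fails at (0,0,0): the formula yields 1, F is 0.
(iii) fails at (0,1,1): the formula yields 0, F is 1.
Only (iv) survives; checking it on all 8 rows confirms it matches F.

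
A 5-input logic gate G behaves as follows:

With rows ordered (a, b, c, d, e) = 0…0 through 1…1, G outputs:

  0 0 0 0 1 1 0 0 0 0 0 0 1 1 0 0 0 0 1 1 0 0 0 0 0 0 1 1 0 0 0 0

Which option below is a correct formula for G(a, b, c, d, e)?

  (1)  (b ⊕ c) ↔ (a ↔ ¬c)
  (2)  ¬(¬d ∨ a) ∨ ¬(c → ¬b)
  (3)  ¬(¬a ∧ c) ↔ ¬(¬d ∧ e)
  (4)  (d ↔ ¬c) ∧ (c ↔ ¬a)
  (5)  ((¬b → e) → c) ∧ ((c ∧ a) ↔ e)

(1): at (0,0,0,0,0) it gives 1, but G = 0 — eliminated.
(2): at (0,0,0,1,0) it gives 1, but G = 0 — eliminated.
(3): at (0,0,0,0,0) it gives 1, but G = 0 — eliminated.
(5): at (0,0,0,0,0) it gives 1, but G = 0 — eliminated.
That leaves (4). Evaluating it on every row reproduces the table of G exactly.

4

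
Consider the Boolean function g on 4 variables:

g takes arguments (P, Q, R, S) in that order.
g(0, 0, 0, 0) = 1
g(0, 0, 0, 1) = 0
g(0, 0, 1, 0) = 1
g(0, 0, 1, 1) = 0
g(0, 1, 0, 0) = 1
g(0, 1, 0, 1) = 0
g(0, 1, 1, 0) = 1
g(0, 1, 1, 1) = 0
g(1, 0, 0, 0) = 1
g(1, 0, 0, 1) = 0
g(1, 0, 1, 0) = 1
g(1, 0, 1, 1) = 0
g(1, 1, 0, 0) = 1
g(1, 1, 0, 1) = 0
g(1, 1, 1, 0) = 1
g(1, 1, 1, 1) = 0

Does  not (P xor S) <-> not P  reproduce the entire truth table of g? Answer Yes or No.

Test each input against both g and the formula:
  P=0, Q=0, R=0, S=0: formula gives 1, g = 1 ✓
  P=0, Q=0, R=0, S=1: formula gives 0, g = 0 ✓
  P=0, Q=0, R=1, S=0: formula gives 1, g = 1 ✓
  P=0, Q=0, R=1, S=1: formula gives 0, g = 0 ✓
  … (the remaining 12 rows also agree.)
Every row agrees, so the formula is equivalent.

Yes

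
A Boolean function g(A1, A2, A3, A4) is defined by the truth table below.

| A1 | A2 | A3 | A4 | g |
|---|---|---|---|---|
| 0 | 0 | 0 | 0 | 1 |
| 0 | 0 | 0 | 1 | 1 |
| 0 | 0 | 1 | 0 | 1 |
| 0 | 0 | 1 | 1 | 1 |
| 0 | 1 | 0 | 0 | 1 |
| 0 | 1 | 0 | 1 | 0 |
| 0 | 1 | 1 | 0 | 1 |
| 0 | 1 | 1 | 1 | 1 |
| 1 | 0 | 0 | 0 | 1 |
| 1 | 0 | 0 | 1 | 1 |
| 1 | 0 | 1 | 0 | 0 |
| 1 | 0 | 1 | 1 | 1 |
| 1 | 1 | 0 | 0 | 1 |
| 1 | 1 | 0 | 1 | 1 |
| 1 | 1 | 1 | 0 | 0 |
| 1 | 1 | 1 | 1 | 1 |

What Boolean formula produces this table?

The 0-rows are (0,1,0,1), (1,0,1,0), (1,1,1,0). Take each as a conjunction (¬A1·A2·¬A3·A4, A1·¬A2·A3·¬A4, A1·A2·A3·¬A4), form their disjunction, and complement — that gives a formula that is 1 everywhere g is.

g(A1, A2, A3, A4) = ¬(((((¬A1 ∧ A2) ∧ ¬A3) ∧ A4) ∨ (((A1 ∧ ¬A2) ∧ A3) ∧ ¬A4)) ∨ (((A1 ∧ A2) ∧ A3) ∧ ¬A4))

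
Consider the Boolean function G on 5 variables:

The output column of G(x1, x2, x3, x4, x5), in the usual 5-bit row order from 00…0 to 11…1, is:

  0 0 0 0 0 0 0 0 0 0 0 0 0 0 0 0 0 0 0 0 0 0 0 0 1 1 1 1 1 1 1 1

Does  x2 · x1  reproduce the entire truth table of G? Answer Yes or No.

Evaluate x2 · x1 on each row and compare to G:
  x1=0, x2=0, x3=0, x4=0, x5=0: formula gives 0, G = 0 ✓
  x1=0, x2=0, x3=0, x4=0, x5=1: formula gives 0, G = 0 ✓
  x1=0, x2=0, x3=0, x4=1, x5=0: formula gives 0, G = 0 ✓
  x1=0, x2=0, x3=0, x4=1, x5=1: formula gives 0, G = 0 ✓
  …and likewise for the remaining 28 rows.
All 32 rows match — the expression computes G exactly.

Yes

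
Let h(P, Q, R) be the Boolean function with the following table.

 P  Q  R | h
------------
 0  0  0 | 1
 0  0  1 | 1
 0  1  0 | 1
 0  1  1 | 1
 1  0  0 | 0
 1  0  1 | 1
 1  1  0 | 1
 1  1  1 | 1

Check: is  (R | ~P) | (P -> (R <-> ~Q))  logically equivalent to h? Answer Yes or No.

Test each input against both h and the formula:
  P=0, Q=0, R=0: formula gives 1, h = 1 ✓
  P=0, Q=0, R=1: formula gives 1, h = 1 ✓
  P=0, Q=1, R=0: formula gives 1, h = 1 ✓
  P=0, Q=1, R=1: formula gives 1, h = 1 ✓
  P=1, Q=0, R=0: formula gives 0, h = 0 ✓
  …and likewise for the remaining 3 rows.
No disagreement on any input; they are logically equivalent.

Yes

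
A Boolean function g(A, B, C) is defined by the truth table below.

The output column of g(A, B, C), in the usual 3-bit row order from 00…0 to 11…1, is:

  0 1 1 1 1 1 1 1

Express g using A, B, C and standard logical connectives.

The output is 1 whenever at least one input is 1 — the OR of all inputs.

g(A, B, C) = (A ∨ B) ∨ C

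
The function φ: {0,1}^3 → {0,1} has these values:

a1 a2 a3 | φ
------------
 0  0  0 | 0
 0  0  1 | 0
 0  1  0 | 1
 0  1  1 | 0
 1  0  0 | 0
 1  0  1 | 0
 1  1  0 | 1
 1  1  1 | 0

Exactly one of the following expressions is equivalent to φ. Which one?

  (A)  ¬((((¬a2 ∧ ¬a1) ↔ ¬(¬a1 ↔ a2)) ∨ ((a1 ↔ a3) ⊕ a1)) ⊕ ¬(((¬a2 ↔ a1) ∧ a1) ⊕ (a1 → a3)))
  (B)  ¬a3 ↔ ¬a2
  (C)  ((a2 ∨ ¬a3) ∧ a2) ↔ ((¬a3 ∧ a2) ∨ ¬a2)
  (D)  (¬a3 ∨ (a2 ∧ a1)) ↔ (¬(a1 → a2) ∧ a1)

(A) disagrees with φ on (0,1,0) (formula → 0, table → 1); rule it out.
(B) disagrees with φ on (0,0,0) (formula → 1, table → 0); rule it out.
(D) disagrees with φ on (0,0,1) (formula → 1, table → 0); rule it out.
That leaves (C). Evaluating it on every row reproduces the table of φ exactly.

C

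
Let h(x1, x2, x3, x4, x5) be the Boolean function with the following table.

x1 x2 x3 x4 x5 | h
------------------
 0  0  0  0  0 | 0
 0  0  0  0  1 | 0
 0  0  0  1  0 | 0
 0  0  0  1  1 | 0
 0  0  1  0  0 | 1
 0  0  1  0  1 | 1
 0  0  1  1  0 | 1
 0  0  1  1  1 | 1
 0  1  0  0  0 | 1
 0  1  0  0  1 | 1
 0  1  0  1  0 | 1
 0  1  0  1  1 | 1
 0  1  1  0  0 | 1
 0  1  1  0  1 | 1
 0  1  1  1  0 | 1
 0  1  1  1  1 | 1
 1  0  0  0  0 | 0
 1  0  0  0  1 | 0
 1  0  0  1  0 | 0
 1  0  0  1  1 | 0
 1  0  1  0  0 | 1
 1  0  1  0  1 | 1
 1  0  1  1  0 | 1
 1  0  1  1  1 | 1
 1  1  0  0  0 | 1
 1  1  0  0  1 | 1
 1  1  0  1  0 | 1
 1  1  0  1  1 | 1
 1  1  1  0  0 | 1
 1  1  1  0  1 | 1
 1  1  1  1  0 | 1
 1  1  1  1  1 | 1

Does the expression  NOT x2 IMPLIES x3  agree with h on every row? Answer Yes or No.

Yes

Test each input against both h and the formula:
  x1=0, x2=0, x3=0, x4=0, x5=0: formula gives 0, h = 0 ✓
  x1=0, x2=0, x3=0, x4=0, x5=1: formula gives 0, h = 0 ✓
  x1=0, x2=0, x3=0, x4=1, x5=0: formula gives 0, h = 0 ✓
  x1=0, x2=0, x3=0, x4=1, x5=1: formula gives 0, h = 0 ✓
  … (the remaining 28 rows also agree.)
All 32 rows match — the expression computes h exactly.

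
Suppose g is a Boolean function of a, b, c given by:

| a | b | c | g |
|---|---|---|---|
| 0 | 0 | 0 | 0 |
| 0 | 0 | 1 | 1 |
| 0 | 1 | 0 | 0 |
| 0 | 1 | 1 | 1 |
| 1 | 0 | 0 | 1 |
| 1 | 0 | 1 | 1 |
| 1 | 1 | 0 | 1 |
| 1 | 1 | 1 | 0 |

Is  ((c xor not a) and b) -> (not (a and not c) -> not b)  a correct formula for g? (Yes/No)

Evaluate ((c xor not a) and b) -> (not (a and not c) -> not b) on each row and compare to g:
  a=0, b=0, c=0: formula gives 1, but g = 0 ✗
A single disagreement suffices: at (0,0,0) they differ, so the formula does not compute g.

No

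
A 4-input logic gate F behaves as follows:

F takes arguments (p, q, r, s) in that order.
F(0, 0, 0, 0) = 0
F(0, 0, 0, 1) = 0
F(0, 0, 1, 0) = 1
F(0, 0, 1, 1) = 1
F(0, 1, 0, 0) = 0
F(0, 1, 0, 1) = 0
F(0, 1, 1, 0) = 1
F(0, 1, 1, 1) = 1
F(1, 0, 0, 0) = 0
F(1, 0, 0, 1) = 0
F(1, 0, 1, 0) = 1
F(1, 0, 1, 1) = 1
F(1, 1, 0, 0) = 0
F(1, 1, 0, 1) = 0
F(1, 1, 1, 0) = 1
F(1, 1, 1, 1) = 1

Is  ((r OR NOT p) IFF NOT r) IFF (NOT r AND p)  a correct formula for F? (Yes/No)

Yes

Check the formula against F row by row:
  p=0, q=0, r=0, s=0: formula gives 0, F = 0 ✓
  p=0, q=0, r=0, s=1: formula gives 0, F = 0 ✓
  p=0, q=0, r=1, s=0: formula gives 1, F = 1 ✓
  p=0, q=0, r=1, s=1: formula gives 1, F = 1 ✓
  …and likewise for the remaining 12 rows.
No disagreement on any input; they are logically equivalent.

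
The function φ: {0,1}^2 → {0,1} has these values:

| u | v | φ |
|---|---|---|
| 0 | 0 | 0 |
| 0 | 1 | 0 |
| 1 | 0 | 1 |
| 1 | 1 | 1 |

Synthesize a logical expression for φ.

φ(u, v) = u

The output simply equals u.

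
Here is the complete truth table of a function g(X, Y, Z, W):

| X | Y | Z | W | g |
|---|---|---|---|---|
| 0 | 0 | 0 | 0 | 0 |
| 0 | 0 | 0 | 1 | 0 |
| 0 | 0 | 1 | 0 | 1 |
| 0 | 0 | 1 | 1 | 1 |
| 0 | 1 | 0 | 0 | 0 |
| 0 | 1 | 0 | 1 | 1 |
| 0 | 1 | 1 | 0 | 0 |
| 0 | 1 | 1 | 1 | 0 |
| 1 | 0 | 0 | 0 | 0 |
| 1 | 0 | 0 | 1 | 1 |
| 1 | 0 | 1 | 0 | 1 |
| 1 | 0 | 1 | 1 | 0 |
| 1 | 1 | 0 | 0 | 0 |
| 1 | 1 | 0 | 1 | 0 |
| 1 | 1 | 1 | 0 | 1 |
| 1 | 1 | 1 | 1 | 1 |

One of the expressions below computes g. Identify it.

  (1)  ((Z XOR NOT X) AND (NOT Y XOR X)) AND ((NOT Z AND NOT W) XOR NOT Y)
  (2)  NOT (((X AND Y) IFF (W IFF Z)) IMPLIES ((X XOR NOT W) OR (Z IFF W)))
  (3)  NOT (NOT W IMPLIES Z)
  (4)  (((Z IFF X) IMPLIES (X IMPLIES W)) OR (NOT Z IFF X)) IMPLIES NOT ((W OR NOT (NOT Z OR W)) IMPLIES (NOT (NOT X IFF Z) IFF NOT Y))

(1) disagrees with g on (0,0,0,1) (formula → 1, table → 0); rule it out.
(2) disagrees with g on (0,0,0,1) (formula → 1, table → 0); rule it out.
(3) disagrees with g on (0,0,0,0) (formula → 1, table → 0); rule it out.
Only (4) survives; checking it on all 16 rows confirms it matches g.

4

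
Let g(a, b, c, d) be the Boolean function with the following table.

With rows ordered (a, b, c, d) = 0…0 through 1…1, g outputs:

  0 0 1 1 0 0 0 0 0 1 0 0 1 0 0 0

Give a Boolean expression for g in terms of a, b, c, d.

The 1-rows are (0,0,1,0), (0,0,1,1), (1,0,0,1), (1,1,0,0). Each contributes one minterm — ¬a·¬b·c·¬d; ¬a·¬b·c·d; a·¬b·¬c·d; a·b·¬c·¬d — and their disjunction is a sum-of-products form of g.

g(a, b, c, d) = (((((NOT a AND NOT b) AND c) AND NOT d) OR (((NOT a AND NOT b) AND c) AND d)) OR (((a AND NOT b) AND NOT c) AND d)) OR (((a AND b) AND NOT c) AND NOT d)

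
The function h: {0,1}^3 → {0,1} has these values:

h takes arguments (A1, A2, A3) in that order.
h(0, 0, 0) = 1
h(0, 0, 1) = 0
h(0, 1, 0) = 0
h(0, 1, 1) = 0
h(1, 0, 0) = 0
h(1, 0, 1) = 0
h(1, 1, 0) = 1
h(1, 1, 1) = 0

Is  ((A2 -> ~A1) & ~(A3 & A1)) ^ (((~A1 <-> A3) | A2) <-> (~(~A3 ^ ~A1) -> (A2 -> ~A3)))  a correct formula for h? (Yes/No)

Yes

Check the formula against h row by row:
  A1=0, A2=0, A3=0: formula gives 1, h = 1 ✓
  A1=0, A2=0, A3=1: formula gives 0, h = 0 ✓
  A1=0, A2=1, A3=0: formula gives 0, h = 0 ✓
  A1=0, A2=1, A3=1: formula gives 0, h = 0 ✓
  A1=1, A2=0, A3=0: formula gives 0, h = 0 ✓
  …and likewise for the remaining 3 rows.
No disagreement on any input; they are logically equivalent.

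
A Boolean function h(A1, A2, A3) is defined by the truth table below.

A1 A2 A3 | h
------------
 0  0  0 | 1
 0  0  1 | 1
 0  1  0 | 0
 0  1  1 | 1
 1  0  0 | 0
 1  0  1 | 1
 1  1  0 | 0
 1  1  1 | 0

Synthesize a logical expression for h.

Collect the rows where h=1 — (0,0,0), (0,0,1), (0,1,1), (1,0,1) — and write one minterm per row: ¬A1·¬A2·¬A3, ¬A1·¬A2·A3, ¬A1·A2·A3, A1·¬A2·A3. Their union (logical OR) reproduces the table exactly.

h(A1, A2, A3) = ((((~A1 & ~A2) & ~A3) | ((~A1 & ~A2) & A3)) | ((~A1 & A2) & A3)) | ((A1 & ~A2) & A3)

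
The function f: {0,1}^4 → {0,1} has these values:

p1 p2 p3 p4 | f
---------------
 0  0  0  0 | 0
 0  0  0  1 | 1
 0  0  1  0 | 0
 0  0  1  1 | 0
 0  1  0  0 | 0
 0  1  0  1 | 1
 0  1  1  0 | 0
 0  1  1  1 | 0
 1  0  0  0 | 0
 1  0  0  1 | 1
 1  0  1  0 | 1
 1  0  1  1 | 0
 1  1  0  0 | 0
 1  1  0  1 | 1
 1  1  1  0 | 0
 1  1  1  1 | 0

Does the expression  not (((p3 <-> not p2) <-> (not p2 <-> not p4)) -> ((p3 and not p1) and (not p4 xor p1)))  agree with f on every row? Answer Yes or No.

No

Check the formula against f row by row:
  p1=0, p2=0, p3=0, p4=0: formula gives 0, f = 0 ✓
  p1=0, p2=0, p3=0, p4=1: formula gives 1, f = 1 ✓
  p1=0, p2=0, p3=1, p4=0: formula gives 0, f = 0 ✓
  p1=0, p2=0, p3=1, p4=1: formula gives 0, f = 0 ✓
  …
  p1=1, p2=1, p3=1, p4=0: formula gives 1, but f = 0 ✗
A single disagreement suffices: at (1,1,1,0) they differ, so the formula does not compute f.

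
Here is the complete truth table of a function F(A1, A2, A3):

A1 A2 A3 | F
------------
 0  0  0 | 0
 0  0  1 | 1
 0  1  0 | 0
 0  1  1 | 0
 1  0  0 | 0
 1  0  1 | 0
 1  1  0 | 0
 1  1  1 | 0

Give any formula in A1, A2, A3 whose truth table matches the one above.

F(A1, A2, A3) = (not A1 and not A2) and A3

Only row (0,0,1) gives 1. That row's minterm ¬A1·¬A2·A3 is F directly.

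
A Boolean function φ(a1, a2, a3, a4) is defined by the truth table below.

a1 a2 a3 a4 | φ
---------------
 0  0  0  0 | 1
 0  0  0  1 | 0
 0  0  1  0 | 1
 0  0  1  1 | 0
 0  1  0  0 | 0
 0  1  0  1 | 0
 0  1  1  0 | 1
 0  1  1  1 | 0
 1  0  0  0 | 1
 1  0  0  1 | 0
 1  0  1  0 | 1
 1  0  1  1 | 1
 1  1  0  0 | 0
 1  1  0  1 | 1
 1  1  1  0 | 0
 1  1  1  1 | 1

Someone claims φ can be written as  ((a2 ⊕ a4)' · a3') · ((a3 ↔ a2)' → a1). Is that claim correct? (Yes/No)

No

Test each input against both φ and the formula:
  a1=0, a2=0, a3=0, a4=0: formula gives 1, φ = 1 ✓
  a1=0, a2=0, a3=0, a4=1: formula gives 0, φ = 0 ✓
  a1=0, a2=0, a3=1, a4=0: formula gives 0, but φ = 1 ✗
Row (0,0,1,0) is a counterexample, so the formula is not equivalent to φ.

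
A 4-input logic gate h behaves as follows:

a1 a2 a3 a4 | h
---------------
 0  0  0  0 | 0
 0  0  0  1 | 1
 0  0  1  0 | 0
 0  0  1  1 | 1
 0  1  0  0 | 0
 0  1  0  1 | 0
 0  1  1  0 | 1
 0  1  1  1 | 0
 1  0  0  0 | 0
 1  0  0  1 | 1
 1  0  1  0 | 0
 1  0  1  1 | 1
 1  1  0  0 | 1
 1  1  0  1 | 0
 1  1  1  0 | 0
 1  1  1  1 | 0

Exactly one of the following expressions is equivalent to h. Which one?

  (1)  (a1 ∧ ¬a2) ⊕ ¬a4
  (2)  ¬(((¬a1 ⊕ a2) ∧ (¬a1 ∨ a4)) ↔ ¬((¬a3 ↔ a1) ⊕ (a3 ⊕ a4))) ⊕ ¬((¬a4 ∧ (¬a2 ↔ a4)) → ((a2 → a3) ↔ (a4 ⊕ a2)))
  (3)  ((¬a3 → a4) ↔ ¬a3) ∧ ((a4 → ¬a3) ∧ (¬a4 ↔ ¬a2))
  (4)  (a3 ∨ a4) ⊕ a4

2

(1): at (0,0,0,0) it gives 1, but h = 0 — eliminated.
(3): at (0,0,0,1) it gives 0, but h = 1 — eliminated.
(4): at (0,0,0,1) it gives 0, but h = 1 — eliminated.
(2) is the remaining candidate, and it agrees with h on all 16 inputs.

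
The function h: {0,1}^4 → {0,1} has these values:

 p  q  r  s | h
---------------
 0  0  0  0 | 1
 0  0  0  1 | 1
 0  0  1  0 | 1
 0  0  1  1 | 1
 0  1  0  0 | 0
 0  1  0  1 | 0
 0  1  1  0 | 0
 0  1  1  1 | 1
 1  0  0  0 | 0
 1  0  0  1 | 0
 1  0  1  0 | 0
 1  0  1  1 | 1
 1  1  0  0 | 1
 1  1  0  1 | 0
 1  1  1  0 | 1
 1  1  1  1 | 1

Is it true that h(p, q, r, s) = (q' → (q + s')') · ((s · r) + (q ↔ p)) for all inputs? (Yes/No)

No

Check the formula against h row by row:
  p=0, q=0, r=0, s=0: formula gives 0, but h = 1 ✗
Since they disagree at (0,0,0,0), the expression is not a correct formula for h.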